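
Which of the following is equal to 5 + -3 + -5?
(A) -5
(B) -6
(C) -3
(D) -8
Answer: C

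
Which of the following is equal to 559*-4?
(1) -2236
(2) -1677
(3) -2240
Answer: 1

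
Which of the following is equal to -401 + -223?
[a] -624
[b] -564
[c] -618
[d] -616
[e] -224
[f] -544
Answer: a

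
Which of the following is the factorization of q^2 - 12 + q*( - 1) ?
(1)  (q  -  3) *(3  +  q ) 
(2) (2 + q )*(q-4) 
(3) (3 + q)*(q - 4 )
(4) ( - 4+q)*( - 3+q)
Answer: 3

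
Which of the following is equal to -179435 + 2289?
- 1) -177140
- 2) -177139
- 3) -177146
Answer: 3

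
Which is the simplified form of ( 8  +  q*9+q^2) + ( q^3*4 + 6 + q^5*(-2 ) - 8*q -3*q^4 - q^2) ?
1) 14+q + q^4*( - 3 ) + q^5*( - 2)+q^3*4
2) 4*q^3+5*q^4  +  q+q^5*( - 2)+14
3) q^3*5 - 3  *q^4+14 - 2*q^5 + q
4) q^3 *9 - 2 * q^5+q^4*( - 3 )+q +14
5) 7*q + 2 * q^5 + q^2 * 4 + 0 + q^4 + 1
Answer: 1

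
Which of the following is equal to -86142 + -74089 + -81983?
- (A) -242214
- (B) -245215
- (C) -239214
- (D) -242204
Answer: A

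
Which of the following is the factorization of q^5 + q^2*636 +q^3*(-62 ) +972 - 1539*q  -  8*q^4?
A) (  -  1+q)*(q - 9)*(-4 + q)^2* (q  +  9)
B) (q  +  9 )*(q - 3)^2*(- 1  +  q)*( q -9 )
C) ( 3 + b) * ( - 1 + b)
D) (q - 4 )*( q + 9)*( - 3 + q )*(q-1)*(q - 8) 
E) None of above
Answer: E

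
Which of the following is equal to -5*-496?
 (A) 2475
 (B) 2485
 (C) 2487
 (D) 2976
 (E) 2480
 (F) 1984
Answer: E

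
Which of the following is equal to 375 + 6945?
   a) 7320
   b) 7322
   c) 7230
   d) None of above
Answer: a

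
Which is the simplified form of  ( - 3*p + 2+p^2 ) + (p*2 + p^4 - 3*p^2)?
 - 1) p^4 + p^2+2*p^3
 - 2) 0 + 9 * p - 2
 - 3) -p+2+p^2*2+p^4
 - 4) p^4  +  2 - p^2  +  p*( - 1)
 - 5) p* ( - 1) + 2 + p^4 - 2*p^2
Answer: 5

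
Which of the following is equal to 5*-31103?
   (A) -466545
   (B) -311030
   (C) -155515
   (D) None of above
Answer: C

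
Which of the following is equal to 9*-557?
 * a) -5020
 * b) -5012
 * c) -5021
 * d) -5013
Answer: d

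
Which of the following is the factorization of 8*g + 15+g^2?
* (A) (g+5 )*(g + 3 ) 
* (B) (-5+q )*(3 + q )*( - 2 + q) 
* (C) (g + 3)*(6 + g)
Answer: A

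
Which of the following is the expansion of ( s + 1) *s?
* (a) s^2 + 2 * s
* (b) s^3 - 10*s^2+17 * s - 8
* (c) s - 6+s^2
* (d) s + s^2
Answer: d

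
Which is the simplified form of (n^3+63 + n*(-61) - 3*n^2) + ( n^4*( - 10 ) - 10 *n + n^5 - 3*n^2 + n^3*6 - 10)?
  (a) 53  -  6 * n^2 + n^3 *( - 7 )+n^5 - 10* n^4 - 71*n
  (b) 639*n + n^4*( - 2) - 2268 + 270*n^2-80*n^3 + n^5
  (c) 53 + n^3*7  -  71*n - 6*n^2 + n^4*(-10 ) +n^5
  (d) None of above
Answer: c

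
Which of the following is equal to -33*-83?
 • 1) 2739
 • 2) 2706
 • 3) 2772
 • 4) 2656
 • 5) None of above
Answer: 1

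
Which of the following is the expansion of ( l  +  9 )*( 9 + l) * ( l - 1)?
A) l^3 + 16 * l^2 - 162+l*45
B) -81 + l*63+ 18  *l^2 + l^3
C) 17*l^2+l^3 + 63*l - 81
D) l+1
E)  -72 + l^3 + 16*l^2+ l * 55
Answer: C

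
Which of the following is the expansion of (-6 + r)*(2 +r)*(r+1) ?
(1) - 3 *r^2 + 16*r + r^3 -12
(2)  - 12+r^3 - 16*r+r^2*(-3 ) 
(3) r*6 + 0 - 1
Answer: 2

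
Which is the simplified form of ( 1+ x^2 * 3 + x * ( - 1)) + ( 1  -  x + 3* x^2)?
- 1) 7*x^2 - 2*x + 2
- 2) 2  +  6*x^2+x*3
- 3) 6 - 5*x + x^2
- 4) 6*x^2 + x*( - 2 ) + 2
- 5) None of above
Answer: 4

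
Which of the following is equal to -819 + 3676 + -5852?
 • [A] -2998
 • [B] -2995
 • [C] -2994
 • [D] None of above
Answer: B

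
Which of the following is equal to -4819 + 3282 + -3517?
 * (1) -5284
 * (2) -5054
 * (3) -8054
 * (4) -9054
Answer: 2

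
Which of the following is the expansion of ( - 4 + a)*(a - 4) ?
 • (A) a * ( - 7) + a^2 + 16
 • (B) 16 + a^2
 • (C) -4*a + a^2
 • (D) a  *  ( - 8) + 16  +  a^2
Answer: D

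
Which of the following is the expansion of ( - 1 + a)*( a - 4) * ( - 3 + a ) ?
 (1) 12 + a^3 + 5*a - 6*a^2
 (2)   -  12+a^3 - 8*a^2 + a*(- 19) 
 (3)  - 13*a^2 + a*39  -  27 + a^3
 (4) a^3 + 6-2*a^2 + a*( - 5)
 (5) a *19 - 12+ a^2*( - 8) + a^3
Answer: 5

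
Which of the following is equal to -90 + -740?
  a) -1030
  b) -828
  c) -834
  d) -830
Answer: d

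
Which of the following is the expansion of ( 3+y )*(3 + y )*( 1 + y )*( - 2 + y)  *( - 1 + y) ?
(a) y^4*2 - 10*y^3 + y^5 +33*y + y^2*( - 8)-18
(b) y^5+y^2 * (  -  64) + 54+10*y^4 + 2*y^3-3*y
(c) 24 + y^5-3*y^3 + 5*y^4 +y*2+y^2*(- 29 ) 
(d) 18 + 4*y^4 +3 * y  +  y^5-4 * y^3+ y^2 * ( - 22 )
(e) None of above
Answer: d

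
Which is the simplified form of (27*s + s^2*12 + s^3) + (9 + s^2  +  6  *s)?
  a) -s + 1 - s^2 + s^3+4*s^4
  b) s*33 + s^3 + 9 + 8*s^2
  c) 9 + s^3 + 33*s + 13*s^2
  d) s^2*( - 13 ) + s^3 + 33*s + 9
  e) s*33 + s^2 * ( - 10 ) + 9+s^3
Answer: c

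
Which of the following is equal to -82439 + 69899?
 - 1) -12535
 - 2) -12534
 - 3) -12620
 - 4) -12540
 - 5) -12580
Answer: 4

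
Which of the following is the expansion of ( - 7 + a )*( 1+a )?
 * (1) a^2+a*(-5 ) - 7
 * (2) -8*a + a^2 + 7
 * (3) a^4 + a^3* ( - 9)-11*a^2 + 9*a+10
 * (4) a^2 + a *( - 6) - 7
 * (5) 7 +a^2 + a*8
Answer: 4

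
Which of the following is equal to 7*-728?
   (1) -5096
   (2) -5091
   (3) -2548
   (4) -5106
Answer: 1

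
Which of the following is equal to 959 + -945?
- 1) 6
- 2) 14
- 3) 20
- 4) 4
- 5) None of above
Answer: 2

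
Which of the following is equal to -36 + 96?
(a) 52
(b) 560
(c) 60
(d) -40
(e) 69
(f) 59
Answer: c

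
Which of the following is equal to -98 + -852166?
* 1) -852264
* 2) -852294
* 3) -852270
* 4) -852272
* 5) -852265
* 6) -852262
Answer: 1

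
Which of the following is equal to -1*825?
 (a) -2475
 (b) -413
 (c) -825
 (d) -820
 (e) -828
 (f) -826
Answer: c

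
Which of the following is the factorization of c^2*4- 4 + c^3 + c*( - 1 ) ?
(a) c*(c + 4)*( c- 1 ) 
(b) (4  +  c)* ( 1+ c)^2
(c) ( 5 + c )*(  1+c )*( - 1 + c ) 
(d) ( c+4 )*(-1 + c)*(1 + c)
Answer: d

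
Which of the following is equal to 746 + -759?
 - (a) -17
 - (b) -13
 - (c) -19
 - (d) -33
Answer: b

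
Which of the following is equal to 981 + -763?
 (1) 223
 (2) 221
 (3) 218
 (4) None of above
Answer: 3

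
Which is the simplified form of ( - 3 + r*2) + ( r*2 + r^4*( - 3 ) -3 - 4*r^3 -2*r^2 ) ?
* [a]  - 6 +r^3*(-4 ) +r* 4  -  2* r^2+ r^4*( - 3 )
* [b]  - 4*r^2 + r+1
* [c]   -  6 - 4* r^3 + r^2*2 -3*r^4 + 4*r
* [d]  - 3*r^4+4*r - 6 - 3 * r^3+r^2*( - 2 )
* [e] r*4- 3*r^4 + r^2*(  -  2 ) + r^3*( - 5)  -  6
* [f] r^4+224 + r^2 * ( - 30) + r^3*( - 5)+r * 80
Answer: a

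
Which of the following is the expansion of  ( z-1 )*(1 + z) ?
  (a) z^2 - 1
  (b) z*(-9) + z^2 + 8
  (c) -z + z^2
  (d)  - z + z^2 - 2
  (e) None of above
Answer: a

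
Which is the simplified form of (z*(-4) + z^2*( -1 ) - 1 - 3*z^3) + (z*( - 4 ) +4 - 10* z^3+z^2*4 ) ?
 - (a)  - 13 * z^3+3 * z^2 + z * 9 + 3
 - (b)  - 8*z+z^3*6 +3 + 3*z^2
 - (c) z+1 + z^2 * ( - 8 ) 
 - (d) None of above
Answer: d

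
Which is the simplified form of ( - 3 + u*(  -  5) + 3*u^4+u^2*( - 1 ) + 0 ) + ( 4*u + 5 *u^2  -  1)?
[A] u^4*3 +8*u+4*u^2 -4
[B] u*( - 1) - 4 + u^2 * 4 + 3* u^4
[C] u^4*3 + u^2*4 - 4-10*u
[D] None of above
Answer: B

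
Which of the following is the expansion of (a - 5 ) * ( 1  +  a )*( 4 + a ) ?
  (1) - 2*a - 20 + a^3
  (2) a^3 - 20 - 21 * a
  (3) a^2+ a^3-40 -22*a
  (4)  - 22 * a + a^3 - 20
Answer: 2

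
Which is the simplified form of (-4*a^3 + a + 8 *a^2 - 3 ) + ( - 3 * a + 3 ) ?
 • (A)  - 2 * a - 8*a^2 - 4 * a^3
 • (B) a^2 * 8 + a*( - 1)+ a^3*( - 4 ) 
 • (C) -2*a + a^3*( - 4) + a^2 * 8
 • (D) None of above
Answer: C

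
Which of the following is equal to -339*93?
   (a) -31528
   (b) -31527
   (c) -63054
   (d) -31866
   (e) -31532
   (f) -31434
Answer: b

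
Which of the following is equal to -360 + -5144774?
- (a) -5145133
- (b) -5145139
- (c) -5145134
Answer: c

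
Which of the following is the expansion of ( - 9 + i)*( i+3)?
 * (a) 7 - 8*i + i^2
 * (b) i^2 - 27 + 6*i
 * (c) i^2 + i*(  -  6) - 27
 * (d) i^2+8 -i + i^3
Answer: c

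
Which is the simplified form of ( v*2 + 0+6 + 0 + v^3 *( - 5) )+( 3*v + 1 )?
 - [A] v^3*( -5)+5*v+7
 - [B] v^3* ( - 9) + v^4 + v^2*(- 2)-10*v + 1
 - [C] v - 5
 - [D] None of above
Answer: A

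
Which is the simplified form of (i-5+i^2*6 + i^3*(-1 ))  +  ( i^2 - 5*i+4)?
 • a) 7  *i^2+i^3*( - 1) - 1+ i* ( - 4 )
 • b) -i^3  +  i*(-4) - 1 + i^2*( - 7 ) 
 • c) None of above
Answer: a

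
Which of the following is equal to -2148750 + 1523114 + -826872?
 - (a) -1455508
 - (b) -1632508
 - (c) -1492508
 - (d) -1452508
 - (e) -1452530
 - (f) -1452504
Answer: d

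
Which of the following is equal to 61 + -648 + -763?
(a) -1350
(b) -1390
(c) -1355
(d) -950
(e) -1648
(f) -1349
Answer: a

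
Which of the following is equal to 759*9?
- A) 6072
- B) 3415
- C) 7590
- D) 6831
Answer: D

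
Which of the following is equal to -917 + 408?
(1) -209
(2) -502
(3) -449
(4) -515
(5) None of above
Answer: 5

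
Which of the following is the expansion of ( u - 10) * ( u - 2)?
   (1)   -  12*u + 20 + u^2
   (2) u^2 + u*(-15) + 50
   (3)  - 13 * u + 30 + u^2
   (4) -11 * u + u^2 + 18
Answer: 1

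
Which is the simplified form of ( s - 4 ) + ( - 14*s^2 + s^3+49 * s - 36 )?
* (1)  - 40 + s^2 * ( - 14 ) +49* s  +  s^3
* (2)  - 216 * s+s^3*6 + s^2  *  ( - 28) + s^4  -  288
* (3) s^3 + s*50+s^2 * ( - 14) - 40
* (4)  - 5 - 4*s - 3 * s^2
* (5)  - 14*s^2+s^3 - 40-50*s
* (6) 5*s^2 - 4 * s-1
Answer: 3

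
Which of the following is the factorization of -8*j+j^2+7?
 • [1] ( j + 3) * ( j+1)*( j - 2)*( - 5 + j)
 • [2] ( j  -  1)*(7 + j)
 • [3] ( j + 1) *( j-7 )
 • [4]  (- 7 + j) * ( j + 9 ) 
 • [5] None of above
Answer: 5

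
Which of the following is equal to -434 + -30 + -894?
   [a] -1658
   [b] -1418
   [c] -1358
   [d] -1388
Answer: c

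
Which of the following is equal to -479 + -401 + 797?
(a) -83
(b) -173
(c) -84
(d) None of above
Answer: a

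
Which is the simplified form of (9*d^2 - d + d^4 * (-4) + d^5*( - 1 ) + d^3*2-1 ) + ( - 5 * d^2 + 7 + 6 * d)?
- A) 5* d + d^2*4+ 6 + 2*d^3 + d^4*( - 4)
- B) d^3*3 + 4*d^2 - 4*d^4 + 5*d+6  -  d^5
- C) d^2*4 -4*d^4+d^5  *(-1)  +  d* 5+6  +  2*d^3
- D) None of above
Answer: C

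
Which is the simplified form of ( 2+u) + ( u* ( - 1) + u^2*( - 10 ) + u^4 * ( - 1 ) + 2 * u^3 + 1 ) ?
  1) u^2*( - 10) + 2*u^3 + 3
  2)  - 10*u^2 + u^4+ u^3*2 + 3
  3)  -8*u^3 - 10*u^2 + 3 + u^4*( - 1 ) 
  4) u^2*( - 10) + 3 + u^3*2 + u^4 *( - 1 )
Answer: 4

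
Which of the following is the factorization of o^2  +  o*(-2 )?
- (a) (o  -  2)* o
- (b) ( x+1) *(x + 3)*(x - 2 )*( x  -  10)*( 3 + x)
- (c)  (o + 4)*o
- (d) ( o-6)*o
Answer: a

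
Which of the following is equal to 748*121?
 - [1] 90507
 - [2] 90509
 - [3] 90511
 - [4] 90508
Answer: 4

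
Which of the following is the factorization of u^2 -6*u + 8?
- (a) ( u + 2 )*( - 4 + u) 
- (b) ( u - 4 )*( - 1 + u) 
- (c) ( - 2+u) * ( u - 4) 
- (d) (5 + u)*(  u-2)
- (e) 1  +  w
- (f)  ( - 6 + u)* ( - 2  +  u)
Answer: c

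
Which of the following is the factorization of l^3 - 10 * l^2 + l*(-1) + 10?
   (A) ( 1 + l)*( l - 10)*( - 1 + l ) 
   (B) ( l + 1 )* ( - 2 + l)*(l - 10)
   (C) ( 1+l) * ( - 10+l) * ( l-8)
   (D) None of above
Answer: A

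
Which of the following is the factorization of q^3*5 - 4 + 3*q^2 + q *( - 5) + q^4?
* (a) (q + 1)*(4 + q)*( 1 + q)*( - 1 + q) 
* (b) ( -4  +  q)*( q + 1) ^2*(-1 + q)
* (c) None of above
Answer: a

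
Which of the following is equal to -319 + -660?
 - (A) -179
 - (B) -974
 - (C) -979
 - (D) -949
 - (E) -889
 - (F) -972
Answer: C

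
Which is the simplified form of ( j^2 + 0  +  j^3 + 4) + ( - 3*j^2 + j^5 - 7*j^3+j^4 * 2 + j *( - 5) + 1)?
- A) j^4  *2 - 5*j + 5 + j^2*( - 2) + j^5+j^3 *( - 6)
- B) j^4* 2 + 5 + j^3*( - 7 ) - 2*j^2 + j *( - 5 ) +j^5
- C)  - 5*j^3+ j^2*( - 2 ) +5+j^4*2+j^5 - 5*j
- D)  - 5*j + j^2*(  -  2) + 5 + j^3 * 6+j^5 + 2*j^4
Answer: A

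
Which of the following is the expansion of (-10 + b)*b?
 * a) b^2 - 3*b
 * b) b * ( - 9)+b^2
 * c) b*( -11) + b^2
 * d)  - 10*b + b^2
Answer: d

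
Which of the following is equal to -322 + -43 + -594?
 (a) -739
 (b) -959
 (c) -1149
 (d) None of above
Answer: b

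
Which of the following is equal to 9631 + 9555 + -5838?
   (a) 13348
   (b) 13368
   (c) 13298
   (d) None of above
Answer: a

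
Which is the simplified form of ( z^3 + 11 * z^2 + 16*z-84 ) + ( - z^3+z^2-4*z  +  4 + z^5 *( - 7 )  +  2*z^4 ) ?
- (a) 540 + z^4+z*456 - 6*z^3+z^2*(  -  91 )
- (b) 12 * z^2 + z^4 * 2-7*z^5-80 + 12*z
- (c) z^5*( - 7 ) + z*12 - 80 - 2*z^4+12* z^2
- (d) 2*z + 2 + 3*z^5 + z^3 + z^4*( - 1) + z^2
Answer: b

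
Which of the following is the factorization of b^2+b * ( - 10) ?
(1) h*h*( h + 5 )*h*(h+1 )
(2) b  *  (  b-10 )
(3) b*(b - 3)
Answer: 2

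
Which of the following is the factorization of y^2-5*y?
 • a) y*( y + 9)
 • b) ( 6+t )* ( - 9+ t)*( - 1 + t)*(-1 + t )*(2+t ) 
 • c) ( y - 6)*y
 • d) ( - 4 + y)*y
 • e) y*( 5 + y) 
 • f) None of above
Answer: f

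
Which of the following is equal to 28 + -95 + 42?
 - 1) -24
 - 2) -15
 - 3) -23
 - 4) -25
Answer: 4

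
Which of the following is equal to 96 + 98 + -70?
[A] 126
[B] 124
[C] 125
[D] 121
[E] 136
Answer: B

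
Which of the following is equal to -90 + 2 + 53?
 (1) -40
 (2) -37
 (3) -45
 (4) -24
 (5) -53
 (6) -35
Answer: 6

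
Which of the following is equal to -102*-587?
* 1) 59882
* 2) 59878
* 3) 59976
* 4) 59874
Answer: 4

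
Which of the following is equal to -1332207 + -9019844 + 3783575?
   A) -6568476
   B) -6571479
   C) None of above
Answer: A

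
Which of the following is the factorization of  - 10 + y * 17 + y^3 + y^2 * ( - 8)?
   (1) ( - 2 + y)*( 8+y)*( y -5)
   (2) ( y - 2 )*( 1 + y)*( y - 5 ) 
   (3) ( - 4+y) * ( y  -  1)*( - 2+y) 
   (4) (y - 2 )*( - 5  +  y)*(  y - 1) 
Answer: 4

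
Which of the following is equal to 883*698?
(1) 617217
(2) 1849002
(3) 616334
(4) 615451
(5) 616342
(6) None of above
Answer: 3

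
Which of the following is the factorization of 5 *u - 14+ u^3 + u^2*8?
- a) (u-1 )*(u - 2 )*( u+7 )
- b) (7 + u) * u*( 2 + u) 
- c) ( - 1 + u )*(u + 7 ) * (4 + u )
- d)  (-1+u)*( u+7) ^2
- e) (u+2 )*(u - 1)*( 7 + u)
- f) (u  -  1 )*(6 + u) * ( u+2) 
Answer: e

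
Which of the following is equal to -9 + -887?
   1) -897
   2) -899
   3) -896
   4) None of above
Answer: 3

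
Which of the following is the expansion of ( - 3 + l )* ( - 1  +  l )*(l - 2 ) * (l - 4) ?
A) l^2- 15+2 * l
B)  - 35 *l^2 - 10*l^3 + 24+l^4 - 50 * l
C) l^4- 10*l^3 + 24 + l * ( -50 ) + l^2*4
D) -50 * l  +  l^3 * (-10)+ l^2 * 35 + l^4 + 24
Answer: D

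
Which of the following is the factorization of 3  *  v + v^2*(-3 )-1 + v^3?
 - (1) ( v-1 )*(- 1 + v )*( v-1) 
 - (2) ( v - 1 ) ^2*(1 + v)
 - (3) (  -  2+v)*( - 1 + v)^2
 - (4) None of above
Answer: 1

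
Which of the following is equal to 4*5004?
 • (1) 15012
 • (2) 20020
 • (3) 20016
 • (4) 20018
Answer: 3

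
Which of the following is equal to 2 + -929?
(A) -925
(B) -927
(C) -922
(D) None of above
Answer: B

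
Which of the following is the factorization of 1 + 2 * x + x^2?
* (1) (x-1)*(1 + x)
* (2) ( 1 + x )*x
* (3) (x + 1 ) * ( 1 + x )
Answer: 3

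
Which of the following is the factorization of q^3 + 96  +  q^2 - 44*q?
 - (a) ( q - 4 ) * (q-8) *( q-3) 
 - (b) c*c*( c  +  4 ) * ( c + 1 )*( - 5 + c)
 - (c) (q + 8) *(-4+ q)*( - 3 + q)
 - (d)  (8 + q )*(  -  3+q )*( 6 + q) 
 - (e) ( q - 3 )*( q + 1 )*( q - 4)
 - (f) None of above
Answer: c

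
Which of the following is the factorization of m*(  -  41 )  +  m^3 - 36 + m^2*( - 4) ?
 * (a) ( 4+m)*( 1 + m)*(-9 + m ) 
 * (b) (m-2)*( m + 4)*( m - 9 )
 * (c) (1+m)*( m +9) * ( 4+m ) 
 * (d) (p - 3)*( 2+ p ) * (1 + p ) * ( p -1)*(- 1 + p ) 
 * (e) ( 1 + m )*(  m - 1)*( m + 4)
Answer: a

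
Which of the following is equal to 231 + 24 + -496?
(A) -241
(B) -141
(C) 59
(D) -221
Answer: A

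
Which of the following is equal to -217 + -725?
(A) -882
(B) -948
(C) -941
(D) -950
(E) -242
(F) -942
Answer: F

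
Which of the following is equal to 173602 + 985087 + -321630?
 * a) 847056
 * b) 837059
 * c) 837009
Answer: b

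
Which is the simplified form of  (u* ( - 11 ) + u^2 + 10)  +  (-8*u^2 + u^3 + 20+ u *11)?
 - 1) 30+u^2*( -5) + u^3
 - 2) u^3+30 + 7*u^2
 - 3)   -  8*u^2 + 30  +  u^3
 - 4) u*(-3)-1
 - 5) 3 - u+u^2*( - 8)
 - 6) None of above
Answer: 6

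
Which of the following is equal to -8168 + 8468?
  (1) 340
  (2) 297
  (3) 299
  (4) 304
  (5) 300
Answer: 5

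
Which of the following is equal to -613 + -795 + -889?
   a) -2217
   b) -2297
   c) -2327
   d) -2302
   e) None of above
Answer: b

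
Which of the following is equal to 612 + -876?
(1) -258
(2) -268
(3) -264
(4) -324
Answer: 3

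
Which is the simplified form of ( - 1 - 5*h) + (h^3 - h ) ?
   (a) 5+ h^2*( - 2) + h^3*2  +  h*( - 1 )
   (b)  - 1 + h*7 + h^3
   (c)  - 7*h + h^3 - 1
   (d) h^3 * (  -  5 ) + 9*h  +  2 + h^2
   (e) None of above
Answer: e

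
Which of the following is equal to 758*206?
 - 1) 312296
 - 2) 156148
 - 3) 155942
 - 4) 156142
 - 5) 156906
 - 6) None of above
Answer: 2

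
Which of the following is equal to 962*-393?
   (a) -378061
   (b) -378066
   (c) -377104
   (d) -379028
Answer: b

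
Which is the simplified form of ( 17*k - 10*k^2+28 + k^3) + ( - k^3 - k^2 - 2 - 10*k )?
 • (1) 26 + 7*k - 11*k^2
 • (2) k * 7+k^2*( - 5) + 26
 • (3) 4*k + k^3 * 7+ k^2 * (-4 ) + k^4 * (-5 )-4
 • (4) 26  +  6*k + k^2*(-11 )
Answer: 1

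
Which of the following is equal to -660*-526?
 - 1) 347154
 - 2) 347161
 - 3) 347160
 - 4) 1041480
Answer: 3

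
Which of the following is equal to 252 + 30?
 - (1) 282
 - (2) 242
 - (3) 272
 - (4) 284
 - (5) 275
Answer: 1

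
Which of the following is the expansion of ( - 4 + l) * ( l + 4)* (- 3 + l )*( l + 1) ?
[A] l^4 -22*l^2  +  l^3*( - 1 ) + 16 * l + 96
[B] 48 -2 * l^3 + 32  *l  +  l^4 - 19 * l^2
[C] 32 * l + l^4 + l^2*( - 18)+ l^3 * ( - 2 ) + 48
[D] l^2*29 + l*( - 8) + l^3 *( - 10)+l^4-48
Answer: B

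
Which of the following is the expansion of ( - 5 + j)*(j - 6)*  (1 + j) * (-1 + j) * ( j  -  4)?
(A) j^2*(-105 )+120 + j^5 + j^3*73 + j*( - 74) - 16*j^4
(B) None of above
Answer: B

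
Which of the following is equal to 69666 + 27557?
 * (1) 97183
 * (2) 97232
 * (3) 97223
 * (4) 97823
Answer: 3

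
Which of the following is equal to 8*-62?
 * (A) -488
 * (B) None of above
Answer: B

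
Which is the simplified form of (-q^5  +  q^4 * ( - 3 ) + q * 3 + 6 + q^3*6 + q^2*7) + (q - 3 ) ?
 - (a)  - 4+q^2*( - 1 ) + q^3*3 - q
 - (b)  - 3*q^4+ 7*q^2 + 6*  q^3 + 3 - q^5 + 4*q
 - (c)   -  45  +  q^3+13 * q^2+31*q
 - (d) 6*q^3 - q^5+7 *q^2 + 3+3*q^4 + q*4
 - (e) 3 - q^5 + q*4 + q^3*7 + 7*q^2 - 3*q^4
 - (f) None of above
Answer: b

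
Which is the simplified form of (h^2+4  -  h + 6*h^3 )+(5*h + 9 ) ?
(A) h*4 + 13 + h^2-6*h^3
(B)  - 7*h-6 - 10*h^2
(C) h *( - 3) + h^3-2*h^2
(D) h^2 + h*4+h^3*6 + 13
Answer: D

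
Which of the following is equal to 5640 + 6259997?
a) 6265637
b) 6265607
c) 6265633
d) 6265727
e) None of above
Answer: a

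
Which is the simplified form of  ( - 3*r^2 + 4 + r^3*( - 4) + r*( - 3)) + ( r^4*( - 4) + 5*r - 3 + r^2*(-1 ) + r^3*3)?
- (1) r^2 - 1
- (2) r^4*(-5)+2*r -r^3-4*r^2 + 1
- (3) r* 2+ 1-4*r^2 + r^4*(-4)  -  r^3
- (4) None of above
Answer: 3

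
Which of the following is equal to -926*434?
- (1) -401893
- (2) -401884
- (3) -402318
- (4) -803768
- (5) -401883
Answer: 2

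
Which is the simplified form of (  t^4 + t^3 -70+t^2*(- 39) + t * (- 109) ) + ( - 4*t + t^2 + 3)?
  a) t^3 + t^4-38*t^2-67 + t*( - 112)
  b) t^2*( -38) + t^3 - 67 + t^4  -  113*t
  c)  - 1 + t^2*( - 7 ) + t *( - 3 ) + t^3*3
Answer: b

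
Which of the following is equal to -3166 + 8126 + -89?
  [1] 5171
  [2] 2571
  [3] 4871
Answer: 3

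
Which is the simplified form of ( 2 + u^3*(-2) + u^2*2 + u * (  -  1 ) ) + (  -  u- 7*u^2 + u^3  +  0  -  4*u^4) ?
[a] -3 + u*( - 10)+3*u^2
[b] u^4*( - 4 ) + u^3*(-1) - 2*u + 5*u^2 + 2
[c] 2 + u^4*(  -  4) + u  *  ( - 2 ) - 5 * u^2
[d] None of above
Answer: d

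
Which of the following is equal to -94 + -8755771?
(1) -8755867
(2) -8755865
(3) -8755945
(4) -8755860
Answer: 2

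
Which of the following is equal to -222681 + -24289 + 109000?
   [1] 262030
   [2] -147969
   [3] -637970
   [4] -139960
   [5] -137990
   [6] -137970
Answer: 6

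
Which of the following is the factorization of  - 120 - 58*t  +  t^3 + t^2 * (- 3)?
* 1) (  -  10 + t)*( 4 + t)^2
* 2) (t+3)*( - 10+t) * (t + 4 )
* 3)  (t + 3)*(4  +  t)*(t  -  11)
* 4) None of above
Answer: 2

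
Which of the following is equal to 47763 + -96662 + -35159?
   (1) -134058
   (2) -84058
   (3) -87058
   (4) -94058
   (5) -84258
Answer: 2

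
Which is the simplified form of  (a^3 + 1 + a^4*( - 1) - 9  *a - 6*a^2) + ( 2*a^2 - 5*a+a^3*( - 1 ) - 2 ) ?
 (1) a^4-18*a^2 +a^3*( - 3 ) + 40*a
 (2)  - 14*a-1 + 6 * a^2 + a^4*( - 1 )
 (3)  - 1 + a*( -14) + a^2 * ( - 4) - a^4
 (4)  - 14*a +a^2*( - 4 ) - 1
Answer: 3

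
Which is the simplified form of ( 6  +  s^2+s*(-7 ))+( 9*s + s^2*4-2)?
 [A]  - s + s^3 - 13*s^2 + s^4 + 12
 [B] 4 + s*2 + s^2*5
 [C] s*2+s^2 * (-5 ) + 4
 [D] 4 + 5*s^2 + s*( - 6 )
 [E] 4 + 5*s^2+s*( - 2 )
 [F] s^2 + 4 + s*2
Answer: B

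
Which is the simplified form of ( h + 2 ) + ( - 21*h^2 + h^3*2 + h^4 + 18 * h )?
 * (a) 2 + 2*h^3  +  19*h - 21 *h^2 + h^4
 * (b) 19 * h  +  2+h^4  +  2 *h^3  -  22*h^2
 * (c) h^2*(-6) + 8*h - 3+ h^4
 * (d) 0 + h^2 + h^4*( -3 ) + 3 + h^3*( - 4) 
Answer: a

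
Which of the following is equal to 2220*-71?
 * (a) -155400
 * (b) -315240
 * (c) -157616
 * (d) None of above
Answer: d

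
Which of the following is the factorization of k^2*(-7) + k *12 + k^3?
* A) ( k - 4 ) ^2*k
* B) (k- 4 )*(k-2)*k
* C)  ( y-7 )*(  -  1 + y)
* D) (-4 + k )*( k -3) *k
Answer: D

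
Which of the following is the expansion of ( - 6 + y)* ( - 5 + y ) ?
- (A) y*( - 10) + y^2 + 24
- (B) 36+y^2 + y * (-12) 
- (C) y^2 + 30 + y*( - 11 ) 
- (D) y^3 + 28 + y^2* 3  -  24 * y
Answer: C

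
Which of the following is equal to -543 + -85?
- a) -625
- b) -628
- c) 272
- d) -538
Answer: b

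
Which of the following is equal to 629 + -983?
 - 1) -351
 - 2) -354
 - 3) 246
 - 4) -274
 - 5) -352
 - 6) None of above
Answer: 2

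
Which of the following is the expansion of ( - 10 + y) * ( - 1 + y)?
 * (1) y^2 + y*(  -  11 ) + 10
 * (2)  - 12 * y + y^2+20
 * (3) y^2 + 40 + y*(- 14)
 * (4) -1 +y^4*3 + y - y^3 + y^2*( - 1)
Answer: 1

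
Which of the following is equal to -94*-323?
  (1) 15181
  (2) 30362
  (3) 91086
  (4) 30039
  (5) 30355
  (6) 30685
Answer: 2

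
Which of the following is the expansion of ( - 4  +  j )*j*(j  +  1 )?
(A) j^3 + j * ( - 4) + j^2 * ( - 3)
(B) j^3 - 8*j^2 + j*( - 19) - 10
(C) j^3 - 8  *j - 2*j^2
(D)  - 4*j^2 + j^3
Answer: A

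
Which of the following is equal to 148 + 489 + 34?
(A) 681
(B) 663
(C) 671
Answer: C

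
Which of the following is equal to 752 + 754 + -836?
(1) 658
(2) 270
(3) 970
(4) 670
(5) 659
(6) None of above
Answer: 4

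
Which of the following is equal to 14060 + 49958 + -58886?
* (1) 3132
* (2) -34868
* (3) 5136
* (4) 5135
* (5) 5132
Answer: 5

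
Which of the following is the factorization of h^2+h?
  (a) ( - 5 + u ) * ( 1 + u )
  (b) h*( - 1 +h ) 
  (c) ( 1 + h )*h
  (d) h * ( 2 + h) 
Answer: c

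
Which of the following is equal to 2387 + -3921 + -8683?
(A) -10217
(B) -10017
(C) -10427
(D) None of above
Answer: A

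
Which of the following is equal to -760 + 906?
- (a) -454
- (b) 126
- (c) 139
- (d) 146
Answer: d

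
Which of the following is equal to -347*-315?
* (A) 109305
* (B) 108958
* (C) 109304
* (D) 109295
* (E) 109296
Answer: A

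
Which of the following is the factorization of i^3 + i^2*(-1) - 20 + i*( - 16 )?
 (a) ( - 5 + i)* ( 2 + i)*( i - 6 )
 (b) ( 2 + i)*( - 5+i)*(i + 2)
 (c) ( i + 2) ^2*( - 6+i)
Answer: b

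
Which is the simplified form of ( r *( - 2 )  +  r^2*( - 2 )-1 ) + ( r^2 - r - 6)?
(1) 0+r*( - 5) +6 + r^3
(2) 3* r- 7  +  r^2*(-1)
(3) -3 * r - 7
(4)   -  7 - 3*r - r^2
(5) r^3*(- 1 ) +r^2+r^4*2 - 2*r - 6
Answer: 4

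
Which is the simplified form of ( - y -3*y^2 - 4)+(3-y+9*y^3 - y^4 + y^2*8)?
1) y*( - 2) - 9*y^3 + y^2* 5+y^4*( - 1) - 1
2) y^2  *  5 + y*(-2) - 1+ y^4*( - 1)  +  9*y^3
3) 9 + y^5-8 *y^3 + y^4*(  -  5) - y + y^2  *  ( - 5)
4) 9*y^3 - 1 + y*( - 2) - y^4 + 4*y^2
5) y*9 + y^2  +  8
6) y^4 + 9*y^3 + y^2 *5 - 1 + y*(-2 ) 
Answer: 2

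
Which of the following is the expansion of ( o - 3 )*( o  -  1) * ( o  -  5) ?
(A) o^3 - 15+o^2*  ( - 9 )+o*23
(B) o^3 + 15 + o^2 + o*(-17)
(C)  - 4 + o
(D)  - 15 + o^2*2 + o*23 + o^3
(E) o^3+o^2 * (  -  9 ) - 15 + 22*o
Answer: A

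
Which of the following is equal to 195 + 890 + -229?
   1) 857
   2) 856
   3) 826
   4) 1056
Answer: 2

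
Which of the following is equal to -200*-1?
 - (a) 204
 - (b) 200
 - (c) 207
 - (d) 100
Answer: b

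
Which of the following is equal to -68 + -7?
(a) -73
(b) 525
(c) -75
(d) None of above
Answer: c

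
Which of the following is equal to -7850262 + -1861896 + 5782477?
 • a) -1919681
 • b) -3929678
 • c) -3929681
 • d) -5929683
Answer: c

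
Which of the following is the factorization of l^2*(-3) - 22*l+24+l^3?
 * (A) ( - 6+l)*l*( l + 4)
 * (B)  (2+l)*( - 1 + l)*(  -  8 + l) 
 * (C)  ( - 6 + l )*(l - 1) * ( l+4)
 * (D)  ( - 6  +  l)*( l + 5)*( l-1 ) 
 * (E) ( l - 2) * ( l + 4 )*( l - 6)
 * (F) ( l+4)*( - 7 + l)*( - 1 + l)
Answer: C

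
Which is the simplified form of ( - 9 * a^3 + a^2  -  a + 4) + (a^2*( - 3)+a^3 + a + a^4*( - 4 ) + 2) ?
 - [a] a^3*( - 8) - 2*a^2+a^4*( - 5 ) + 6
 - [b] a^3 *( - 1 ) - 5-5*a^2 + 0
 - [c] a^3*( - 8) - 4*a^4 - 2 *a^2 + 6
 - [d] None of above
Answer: c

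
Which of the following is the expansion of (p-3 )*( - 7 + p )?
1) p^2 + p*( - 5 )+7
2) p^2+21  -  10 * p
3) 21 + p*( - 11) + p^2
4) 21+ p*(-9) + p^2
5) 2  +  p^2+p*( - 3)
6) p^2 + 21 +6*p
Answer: 2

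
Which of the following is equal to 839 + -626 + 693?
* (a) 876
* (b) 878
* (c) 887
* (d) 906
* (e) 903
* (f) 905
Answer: d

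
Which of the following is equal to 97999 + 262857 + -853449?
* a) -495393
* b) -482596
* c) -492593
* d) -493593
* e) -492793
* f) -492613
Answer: c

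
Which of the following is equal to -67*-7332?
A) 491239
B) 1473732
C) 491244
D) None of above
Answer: C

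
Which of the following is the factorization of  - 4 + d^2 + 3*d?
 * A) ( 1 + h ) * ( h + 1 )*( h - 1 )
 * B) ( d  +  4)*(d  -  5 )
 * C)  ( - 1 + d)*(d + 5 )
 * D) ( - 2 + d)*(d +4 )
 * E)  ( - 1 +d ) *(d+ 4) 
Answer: E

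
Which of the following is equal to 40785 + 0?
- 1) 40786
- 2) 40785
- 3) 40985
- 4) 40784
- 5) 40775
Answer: 2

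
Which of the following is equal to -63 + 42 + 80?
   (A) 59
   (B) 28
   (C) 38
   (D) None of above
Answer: A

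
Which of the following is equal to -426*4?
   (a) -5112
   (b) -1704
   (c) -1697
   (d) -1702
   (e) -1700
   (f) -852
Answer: b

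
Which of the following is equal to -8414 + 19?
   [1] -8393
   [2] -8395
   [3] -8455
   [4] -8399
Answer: 2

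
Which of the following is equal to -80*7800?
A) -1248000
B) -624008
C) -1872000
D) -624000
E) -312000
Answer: D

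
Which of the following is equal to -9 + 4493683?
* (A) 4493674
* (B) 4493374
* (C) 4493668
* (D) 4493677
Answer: A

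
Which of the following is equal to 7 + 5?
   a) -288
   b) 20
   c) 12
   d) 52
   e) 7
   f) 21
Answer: c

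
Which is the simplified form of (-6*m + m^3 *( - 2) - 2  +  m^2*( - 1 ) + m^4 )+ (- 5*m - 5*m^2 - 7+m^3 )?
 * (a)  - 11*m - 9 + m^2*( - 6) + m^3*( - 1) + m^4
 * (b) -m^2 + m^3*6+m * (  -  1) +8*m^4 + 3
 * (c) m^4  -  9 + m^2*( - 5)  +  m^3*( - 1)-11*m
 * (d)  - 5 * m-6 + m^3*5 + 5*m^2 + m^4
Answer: a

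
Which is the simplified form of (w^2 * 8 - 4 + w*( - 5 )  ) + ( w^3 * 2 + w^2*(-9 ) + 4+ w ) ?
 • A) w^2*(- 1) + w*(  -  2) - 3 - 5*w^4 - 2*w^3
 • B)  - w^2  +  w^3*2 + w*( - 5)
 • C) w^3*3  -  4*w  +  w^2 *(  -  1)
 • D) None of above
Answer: D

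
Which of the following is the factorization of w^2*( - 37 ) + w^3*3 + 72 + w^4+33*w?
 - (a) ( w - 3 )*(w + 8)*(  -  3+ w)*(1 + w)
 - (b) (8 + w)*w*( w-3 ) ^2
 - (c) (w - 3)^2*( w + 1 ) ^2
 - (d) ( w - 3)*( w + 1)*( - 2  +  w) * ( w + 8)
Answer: a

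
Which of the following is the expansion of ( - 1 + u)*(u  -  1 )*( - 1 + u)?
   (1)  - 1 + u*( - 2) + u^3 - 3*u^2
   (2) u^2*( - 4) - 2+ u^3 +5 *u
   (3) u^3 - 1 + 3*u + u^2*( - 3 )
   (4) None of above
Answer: 3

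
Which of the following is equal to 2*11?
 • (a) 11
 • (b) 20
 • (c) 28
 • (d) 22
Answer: d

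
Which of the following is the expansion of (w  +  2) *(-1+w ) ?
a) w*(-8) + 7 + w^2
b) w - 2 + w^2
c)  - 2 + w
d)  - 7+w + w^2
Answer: b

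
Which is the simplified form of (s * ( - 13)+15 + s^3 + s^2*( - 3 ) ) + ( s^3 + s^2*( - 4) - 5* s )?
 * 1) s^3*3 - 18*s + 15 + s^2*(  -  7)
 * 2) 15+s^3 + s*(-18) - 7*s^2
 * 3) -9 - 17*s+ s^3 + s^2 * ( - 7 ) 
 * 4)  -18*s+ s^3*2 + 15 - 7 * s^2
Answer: 4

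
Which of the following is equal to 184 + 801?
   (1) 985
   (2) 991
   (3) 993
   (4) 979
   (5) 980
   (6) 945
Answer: 1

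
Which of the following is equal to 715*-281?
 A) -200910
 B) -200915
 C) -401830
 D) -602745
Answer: B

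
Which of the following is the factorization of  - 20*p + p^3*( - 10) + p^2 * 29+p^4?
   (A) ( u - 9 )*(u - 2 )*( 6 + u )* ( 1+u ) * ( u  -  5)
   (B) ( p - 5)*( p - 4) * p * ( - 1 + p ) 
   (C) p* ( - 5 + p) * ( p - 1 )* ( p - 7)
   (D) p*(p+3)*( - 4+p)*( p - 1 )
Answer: B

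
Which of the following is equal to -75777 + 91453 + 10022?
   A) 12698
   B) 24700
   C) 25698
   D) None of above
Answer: C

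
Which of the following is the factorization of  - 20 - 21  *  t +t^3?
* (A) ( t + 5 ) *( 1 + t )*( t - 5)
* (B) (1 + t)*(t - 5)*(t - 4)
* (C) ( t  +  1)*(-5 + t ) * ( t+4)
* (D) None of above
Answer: C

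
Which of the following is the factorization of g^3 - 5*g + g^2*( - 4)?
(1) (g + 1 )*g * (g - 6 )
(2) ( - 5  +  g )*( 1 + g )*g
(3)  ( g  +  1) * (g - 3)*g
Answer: 2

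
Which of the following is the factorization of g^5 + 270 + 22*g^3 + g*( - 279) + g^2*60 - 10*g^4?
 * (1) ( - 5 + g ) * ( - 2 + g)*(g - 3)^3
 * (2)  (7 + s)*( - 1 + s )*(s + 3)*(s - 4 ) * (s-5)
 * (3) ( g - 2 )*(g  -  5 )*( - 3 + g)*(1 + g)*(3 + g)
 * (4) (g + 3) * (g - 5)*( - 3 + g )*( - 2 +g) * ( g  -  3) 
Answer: 4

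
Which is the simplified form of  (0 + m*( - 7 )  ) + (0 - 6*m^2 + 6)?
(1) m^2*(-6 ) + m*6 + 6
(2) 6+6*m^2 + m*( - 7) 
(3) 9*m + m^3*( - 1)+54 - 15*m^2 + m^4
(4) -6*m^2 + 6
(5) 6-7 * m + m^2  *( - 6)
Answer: 5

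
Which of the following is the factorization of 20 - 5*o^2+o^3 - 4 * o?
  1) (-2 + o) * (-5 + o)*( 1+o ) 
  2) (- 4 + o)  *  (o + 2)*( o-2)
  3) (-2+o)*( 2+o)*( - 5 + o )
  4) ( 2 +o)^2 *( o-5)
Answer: 3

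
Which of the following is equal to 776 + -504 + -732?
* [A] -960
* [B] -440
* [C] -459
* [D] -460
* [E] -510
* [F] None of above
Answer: D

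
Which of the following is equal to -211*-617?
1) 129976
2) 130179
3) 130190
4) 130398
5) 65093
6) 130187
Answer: 6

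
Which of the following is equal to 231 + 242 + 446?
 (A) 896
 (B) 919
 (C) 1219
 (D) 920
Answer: B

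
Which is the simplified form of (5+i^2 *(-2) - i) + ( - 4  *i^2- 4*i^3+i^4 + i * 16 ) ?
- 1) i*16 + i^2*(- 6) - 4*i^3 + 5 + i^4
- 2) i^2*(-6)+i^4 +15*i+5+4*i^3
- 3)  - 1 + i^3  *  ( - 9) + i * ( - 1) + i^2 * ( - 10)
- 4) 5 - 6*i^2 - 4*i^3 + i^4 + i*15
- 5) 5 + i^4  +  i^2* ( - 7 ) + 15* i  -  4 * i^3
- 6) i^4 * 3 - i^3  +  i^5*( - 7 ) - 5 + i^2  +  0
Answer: 4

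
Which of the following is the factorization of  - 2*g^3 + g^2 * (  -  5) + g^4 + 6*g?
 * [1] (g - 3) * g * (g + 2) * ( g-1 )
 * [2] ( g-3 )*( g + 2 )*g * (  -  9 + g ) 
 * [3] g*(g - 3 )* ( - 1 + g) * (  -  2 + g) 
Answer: 1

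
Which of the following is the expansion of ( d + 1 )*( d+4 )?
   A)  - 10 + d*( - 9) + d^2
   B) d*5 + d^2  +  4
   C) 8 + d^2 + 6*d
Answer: B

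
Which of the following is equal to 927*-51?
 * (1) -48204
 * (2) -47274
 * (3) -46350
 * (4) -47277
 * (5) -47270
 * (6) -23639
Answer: 4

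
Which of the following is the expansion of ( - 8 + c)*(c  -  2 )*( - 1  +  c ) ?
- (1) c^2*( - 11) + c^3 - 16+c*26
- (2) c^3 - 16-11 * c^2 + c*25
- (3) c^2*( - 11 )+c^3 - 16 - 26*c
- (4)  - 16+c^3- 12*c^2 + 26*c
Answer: 1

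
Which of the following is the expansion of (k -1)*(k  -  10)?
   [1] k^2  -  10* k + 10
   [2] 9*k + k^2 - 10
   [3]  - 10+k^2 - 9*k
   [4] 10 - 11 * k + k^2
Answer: 4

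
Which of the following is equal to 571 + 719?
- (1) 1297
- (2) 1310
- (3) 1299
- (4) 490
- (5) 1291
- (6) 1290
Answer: 6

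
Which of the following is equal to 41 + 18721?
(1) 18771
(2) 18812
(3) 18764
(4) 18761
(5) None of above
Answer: 5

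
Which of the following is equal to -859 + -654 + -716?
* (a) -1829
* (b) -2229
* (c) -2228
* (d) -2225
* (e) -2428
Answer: b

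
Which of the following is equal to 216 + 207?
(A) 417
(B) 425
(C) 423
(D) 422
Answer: C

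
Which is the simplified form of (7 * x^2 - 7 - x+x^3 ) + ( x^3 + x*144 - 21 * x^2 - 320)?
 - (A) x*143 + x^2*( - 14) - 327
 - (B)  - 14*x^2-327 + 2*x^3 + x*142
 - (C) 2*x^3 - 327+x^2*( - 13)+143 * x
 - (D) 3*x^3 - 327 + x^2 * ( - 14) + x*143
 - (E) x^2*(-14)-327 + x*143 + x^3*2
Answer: E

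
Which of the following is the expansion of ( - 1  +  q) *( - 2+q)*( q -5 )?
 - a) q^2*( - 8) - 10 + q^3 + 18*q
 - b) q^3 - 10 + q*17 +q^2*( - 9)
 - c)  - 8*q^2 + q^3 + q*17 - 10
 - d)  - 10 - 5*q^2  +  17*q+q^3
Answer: c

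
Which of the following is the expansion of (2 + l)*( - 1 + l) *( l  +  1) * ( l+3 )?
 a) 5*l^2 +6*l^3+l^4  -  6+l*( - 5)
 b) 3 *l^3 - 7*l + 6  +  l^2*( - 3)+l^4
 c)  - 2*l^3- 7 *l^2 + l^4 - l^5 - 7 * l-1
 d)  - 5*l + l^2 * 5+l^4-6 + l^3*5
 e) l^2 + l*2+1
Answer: d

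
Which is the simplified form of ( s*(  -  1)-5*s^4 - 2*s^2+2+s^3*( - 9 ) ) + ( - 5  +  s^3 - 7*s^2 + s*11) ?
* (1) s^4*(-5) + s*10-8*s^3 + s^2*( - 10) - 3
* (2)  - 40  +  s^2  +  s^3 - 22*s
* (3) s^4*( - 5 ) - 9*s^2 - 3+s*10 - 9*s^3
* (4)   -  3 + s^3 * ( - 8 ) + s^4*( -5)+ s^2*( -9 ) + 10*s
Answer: 4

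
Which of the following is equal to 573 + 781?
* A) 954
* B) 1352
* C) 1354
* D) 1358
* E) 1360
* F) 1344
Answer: C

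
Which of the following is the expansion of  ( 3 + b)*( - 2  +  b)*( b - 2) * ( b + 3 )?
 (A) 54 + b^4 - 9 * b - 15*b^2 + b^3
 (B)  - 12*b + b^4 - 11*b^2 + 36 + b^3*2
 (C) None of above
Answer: B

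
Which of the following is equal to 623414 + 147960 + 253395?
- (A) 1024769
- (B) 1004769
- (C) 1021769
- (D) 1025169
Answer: A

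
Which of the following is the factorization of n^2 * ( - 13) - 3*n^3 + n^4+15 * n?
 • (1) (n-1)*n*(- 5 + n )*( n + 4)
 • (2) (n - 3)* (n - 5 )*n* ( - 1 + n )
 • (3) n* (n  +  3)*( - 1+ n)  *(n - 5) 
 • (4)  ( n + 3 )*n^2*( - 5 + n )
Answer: 3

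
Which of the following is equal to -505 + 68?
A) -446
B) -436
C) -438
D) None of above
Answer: D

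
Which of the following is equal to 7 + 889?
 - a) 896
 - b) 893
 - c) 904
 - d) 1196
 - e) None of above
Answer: a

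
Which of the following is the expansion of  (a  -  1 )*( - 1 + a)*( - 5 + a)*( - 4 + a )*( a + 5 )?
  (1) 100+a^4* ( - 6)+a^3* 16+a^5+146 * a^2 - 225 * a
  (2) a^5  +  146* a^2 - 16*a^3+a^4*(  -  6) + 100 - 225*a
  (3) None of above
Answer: 2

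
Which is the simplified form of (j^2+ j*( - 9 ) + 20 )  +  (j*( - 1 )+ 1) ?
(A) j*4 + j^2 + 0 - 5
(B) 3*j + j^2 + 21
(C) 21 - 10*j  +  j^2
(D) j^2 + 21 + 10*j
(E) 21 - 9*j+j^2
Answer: C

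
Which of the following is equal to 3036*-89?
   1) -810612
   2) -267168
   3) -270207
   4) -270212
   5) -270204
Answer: 5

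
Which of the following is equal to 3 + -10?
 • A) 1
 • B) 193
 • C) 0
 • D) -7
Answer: D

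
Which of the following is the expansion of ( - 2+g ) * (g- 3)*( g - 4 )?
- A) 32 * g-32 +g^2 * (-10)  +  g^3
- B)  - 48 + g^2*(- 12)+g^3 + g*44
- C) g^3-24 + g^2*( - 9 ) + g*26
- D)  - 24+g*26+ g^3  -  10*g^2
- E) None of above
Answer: C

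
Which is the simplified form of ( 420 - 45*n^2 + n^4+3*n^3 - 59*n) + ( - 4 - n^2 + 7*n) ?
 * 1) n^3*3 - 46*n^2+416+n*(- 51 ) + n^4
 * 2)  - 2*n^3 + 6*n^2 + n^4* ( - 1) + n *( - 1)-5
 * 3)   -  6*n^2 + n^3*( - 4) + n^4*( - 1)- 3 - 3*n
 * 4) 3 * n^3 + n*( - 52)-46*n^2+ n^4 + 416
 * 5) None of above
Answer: 4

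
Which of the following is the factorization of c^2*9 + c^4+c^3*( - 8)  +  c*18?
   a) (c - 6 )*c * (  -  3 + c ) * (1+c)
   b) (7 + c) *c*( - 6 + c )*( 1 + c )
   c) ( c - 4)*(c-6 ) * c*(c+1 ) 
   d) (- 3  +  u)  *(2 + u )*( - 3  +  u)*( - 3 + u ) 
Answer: a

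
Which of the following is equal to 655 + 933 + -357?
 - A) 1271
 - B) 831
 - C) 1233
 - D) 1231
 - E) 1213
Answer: D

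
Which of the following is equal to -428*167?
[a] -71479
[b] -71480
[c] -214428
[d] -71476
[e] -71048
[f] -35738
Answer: d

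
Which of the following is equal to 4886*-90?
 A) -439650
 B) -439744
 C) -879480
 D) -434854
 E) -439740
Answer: E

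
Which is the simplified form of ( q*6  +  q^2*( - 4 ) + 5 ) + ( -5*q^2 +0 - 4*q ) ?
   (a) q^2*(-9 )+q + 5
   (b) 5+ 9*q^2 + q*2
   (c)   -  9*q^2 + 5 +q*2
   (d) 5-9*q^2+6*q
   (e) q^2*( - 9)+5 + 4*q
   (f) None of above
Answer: c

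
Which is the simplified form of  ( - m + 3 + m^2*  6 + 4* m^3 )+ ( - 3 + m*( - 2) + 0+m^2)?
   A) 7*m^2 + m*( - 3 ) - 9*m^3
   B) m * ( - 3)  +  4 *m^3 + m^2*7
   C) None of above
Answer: B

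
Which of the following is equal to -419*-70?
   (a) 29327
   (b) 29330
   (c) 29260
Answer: b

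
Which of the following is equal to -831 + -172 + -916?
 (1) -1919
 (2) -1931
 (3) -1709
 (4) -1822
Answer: 1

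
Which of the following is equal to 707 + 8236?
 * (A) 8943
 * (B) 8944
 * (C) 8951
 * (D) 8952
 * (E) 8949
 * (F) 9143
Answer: A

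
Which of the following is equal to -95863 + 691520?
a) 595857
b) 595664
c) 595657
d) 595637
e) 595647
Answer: c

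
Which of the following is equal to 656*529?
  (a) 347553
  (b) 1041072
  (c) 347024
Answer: c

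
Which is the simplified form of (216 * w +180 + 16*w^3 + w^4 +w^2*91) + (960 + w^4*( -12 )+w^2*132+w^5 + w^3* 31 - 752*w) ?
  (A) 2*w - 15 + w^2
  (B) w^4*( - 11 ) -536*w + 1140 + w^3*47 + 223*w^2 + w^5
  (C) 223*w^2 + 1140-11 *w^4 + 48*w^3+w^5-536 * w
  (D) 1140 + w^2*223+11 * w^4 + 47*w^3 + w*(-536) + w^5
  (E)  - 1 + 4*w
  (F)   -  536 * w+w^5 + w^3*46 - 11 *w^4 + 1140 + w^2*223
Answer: B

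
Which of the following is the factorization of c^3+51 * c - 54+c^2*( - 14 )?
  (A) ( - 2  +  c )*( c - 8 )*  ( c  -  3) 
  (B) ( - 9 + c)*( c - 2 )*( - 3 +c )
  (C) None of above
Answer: B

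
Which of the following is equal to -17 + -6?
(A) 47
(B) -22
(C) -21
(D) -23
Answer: D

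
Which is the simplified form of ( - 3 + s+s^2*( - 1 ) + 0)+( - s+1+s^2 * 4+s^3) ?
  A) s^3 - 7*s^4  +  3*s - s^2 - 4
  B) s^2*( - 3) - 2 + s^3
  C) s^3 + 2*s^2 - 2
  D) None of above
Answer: D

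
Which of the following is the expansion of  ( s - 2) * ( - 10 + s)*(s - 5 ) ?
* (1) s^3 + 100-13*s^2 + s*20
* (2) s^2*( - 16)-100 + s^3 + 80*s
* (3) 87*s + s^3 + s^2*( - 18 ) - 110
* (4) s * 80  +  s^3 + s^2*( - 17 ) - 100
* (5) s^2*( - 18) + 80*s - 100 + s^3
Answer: 4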